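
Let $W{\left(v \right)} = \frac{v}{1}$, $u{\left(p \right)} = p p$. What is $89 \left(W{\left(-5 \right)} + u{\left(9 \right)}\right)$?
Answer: $6764$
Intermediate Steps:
$u{\left(p \right)} = p^{2}$
$W{\left(v \right)} = v$ ($W{\left(v \right)} = v 1 = v$)
$89 \left(W{\left(-5 \right)} + u{\left(9 \right)}\right) = 89 \left(-5 + 9^{2}\right) = 89 \left(-5 + 81\right) = 89 \cdot 76 = 6764$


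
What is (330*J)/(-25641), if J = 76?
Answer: -760/777 ≈ -0.97812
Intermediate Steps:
(330*J)/(-25641) = (330*76)/(-25641) = 25080*(-1/25641) = -760/777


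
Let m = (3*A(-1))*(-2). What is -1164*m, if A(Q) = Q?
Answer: -6984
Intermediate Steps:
m = 6 (m = (3*(-1))*(-2) = -3*(-2) = 6)
-1164*m = -1164*6 = -6984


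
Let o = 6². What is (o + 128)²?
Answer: 26896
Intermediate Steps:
o = 36
(o + 128)² = (36 + 128)² = 164² = 26896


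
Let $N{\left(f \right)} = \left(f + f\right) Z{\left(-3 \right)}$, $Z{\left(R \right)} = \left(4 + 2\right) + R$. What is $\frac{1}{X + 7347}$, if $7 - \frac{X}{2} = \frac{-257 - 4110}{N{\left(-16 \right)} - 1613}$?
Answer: $\frac{1709}{12571215} \approx 0.00013595$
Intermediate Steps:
$Z{\left(R \right)} = 6 + R$
$N{\left(f \right)} = 6 f$ ($N{\left(f \right)} = \left(f + f\right) \left(6 - 3\right) = 2 f 3 = 6 f$)
$X = \frac{15192}{1709}$ ($X = 14 - 2 \frac{-257 - 4110}{6 \left(-16\right) - 1613} = 14 - 2 \left(- \frac{4367}{-96 - 1613}\right) = 14 - 2 \left(- \frac{4367}{-1709}\right) = 14 - 2 \left(\left(-4367\right) \left(- \frac{1}{1709}\right)\right) = 14 - \frac{8734}{1709} = \frac{15192}{1709} \approx 8.8894$)
$\frac{1}{X + 7347} = \frac{1}{\frac{15192}{1709} + 7347} = \frac{1}{\frac{12571215}{1709}} = \frac{1709}{12571215}$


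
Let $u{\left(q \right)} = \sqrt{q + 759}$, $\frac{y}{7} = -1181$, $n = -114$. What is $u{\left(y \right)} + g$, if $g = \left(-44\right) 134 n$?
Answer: $672144 + 2 i \sqrt{1877} \approx 6.7214 \cdot 10^{5} + 86.649 i$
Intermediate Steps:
$g = 672144$ ($g = \left(-44\right) 134 \left(-114\right) = \left(-5896\right) \left(-114\right) = 672144$)
$y = -8267$ ($y = 7 \left(-1181\right) = -8267$)
$u{\left(q \right)} = \sqrt{759 + q}$
$u{\left(y \right)} + g = \sqrt{759 - 8267} + 672144 = \sqrt{-7508} + 672144 = 2 i \sqrt{1877} + 672144 = 672144 + 2 i \sqrt{1877}$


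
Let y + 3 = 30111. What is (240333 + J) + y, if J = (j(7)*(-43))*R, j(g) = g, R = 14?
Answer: 266227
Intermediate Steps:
y = 30108 (y = -3 + 30111 = 30108)
J = -4214 (J = (7*(-43))*14 = -301*14 = -4214)
(240333 + J) + y = (240333 - 4214) + 30108 = 236119 + 30108 = 266227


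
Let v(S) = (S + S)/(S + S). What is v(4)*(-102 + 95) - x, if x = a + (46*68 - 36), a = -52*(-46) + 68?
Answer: -5559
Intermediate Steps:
v(S) = 1 (v(S) = (2*S)/((2*S)) = (2*S)*(1/(2*S)) = 1)
a = 2460 (a = 2392 + 68 = 2460)
x = 5552 (x = 2460 + (46*68 - 36) = 2460 + (3128 - 36) = 2460 + 3092 = 5552)
v(4)*(-102 + 95) - x = 1*(-102 + 95) - 1*5552 = 1*(-7) - 5552 = -7 - 5552 = -5559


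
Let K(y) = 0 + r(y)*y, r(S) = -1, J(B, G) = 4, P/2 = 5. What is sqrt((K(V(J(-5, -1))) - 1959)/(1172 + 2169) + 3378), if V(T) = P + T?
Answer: 5*sqrt(1507983737)/3341 ≈ 58.115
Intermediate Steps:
P = 10 (P = 2*5 = 10)
V(T) = 10 + T
K(y) = -y (K(y) = 0 - y = -y)
sqrt((K(V(J(-5, -1))) - 1959)/(1172 + 2169) + 3378) = sqrt((-(10 + 4) - 1959)/(1172 + 2169) + 3378) = sqrt((-1*14 - 1959)/3341 + 3378) = sqrt((-14 - 1959)*(1/3341) + 3378) = sqrt(-1973*1/3341 + 3378) = sqrt(-1973/3341 + 3378) = sqrt(11283925/3341) = 5*sqrt(1507983737)/3341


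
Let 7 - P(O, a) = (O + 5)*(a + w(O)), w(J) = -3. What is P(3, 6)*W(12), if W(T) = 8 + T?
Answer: -340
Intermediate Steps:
P(O, a) = 7 - (-3 + a)*(5 + O) (P(O, a) = 7 - (O + 5)*(a - 3) = 7 - (5 + O)*(-3 + a) = 7 - (-3 + a)*(5 + O))
P(3, 6)*W(12) = (22 - 5*6 + 3*3 - 1*3*6)*(8 + 12) = (22 - 30 + 9 - 18)*20 = -17*20 = -340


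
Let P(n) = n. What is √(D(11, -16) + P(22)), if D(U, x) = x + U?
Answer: √17 ≈ 4.1231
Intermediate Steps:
D(U, x) = U + x
√(D(11, -16) + P(22)) = √((11 - 16) + 22) = √(-5 + 22) = √17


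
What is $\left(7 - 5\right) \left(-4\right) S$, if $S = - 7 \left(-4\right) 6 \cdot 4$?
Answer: $-5376$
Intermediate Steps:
$S = 672$ ($S = - 7 \left(\left(-24\right) 4\right) = \left(-7\right) \left(-96\right) = 672$)
$\left(7 - 5\right) \left(-4\right) S = \left(7 - 5\right) \left(-4\right) 672 = 2 \left(-4\right) 672 = \left(-8\right) 672 = -5376$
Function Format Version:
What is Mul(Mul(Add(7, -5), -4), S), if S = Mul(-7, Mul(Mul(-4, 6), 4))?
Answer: -5376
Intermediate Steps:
S = 672 (S = Mul(-7, Mul(-24, 4)) = Mul(-7, -96) = 672)
Mul(Mul(Add(7, -5), -4), S) = Mul(Mul(Add(7, -5), -4), 672) = Mul(Mul(2, -4), 672) = Mul(-8, 672) = -5376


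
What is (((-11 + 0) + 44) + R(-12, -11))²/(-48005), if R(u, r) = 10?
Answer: -1849/48005 ≈ -0.038517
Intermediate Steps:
(((-11 + 0) + 44) + R(-12, -11))²/(-48005) = (((-11 + 0) + 44) + 10)²/(-48005) = ((-11 + 44) + 10)²*(-1/48005) = (33 + 10)²*(-1/48005) = 43²*(-1/48005) = 1849*(-1/48005) = -1849/48005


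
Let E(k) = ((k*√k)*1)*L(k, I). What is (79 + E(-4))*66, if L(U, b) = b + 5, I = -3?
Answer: 5214 - 1056*I ≈ 5214.0 - 1056.0*I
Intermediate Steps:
L(U, b) = 5 + b
E(k) = 2*k^(3/2) (E(k) = ((k*√k)*1)*(5 - 3) = (k^(3/2)*1)*2 = k^(3/2)*2 = 2*k^(3/2))
(79 + E(-4))*66 = (79 + 2*(-4)^(3/2))*66 = (79 + 2*(-8*I))*66 = (79 - 16*I)*66 = 5214 - 1056*I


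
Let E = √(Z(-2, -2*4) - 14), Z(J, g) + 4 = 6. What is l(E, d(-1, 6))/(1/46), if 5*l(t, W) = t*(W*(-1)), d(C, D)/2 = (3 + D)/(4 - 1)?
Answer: -552*I*√3/5 ≈ -191.22*I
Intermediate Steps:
d(C, D) = 2 + 2*D/3 (d(C, D) = 2*((3 + D)/(4 - 1)) = 2*((3 + D)/3) = 2*((3 + D)*(⅓)) = 2*(1 + D/3) = 2 + 2*D/3)
Z(J, g) = 2 (Z(J, g) = -4 + 6 = 2)
E = 2*I*√3 (E = √(2 - 14) = √(-12) = 2*I*√3 ≈ 3.4641*I)
l(t, W) = -W*t/5 (l(t, W) = (t*(W*(-1)))/5 = (t*(-W))/5 = (-W*t)/5 = -W*t/5)
l(E, d(-1, 6))/(1/46) = (-(2 + (⅔)*6)*2*I*√3/5)/(1/46) = (-(2 + 4)*2*I*√3/5)/(1/46) = -⅕*6*2*I*√3*46 = -12*I*√3/5*46 = -552*I*√3/5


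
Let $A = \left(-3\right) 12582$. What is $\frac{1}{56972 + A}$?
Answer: $\frac{1}{19226} \approx 5.2013 \cdot 10^{-5}$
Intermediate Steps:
$A = -37746$
$\frac{1}{56972 + A} = \frac{1}{56972 - 37746} = \frac{1}{19226}$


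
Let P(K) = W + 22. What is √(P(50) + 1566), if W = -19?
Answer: √1569 ≈ 39.611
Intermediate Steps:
P(K) = 3 (P(K) = -19 + 22 = 3)
√(P(50) + 1566) = √(3 + 1566) = √1569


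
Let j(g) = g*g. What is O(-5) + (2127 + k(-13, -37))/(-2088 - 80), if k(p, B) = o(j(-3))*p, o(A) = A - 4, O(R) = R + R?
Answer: -11871/1084 ≈ -10.951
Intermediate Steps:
O(R) = 2*R
j(g) = g²
o(A) = -4 + A
k(p, B) = 5*p (k(p, B) = (-4 + (-3)²)*p = (-4 + 9)*p = 5*p)
O(-5) + (2127 + k(-13, -37))/(-2088 - 80) = 2*(-5) + (2127 + 5*(-13))/(-2088 - 80) = -10 + (2127 - 65)/(-2168) = -10 + 2062*(-1/2168) = -10 - 1031/1084 = -11871/1084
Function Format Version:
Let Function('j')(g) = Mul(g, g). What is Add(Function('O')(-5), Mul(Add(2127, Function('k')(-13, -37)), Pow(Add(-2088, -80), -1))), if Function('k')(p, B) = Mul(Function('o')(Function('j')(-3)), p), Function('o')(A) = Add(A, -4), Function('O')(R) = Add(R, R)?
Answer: Rational(-11871, 1084) ≈ -10.951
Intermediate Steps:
Function('O')(R) = Mul(2, R)
Function('j')(g) = Pow(g, 2)
Function('o')(A) = Add(-4, A)
Function('k')(p, B) = Mul(5, p) (Function('k')(p, B) = Mul(Add(-4, Pow(-3, 2)), p) = Mul(Add(-4, 9), p) = Mul(5, p))
Add(Function('O')(-5), Mul(Add(2127, Function('k')(-13, -37)), Pow(Add(-2088, -80), -1))) = Add(Mul(2, -5), Mul(Add(2127, Mul(5, -13)), Pow(Add(-2088, -80), -1))) = Add(-10, Mul(Add(2127, -65), Pow(-2168, -1))) = Add(-10, Mul(2062, Rational(-1, 2168))) = Add(-10, Rational(-1031, 1084)) = Rational(-11871, 1084)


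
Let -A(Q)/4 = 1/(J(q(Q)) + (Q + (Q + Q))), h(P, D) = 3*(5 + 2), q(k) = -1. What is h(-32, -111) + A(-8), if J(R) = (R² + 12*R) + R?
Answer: 190/9 ≈ 21.111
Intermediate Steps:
h(P, D) = 21 (h(P, D) = 3*7 = 21)
J(R) = R² + 13*R
A(Q) = -4/(-12 + 3*Q) (A(Q) = -4/(-(13 - 1) + (Q + (Q + Q))) = -4/(-1*12 + (Q + 2*Q)) = -4/(-12 + 3*Q))
h(-32, -111) + A(-8) = 21 - 4/(-12 + 3*(-8)) = 21 - 4/(-12 - 24) = 21 - 4/(-36) = 21 - 4*(-1/36) = 21 + ⅑ = 190/9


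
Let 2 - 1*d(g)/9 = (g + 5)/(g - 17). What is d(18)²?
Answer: 35721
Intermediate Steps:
d(g) = 18 - 9*(5 + g)/(-17 + g) (d(g) = 18 - 9*(g + 5)/(g - 17) = 18 - 9*(5 + g)/(-17 + g))
d(18)² = (9*(-39 + 18)/(-17 + 18))² = (9*(-21)/1)² = (9*1*(-21))² = (-189)² = 35721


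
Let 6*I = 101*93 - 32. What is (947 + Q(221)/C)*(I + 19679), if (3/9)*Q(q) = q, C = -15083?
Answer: 910073102015/45249 ≈ 2.0113e+7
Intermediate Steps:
Q(q) = 3*q
I = 9361/6 (I = (101*93 - 32)/6 = (9393 - 32)/6 = (1/6)*9361 = 9361/6 ≈ 1560.2)
(947 + Q(221)/C)*(I + 19679) = (947 + (3*221)/(-15083))*(9361/6 + 19679) = (947 + 663*(-1/15083))*(127435/6) = (947 - 663/15083)*(127435/6) = (14282938/15083)*(127435/6) = 910073102015/45249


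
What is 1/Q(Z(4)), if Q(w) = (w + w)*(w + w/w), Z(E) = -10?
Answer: 1/180 ≈ 0.0055556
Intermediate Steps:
Q(w) = 2*w*(1 + w) (Q(w) = (2*w)*(w + 1) = (2*w)*(1 + w) = 2*w*(1 + w))
1/Q(Z(4)) = 1/(2*(-10)*(1 - 10)) = 1/(2*(-10)*(-9)) = 1/180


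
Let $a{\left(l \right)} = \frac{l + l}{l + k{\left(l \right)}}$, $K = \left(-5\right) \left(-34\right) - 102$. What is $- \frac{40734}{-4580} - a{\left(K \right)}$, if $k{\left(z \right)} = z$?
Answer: $\frac{18077}{2290} \approx 7.8939$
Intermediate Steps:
$K = 68$ ($K = 170 - 102 = 68$)
$a{\left(l \right)} = 1$ ($a{\left(l \right)} = \frac{l + l}{l + l} = \frac{2 l}{2 l} = 2 l \frac{1}{2 l} = 1$)
$- \frac{40734}{-4580} - a{\left(K \right)} = - \frac{40734}{-4580} - 1 = \left(-40734\right) \left(- \frac{1}{4580}\right) - 1 = \frac{20367}{2290} - 1 = \frac{18077}{2290}$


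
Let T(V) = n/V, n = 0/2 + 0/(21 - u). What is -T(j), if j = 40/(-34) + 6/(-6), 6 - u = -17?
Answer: 0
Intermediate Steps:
u = 23 (u = 6 - 1*(-17) = 6 + 17 = 23)
j = -37/17 (j = 40*(-1/34) + 6*(-⅙) = -20/17 - 1 = -37/17 ≈ -2.1765)
n = 0 (n = 0/2 + 0/(21 - 1*23) = 0*(½) + 0/(21 - 23) = 0 + 0/(-2) = 0 + 0*(-½) = 0 + 0 = 0)
T(V) = 0 (T(V) = 0/V = 0)
-T(j) = -1*0 = 0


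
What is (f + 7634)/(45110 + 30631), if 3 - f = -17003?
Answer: 24640/75741 ≈ 0.32532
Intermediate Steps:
f = 17006 (f = 3 - 1*(-17003) = 3 + 17003 = 17006)
(f + 7634)/(45110 + 30631) = (17006 + 7634)/(45110 + 30631) = 24640/75741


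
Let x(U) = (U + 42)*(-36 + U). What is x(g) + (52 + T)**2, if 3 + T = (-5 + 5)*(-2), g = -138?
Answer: 19105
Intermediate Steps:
x(U) = (-36 + U)*(42 + U) (x(U) = (42 + U)*(-36 + U) = (-36 + U)*(42 + U))
T = -3 (T = -3 + (-5 + 5)*(-2) = -3 + 0*(-2) = -3 + 0 = -3)
x(g) + (52 + T)**2 = (-1512 + (-138)**2 + 6*(-138)) + (52 - 3)**2 = (-1512 + 19044 - 828) + 49**2 = 16704 + 2401 = 19105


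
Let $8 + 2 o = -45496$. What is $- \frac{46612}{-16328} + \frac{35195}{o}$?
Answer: $\frac{60731533}{46436832} \approx 1.3078$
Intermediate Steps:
$o = -22752$ ($o = -4 + \frac{1}{2} \left(-45496\right) = -4 - 22748 = -22752$)
$- \frac{46612}{-16328} + \frac{35195}{o} = - \frac{46612}{-16328} + \frac{35195}{-22752} = \left(-46612\right) \left(- \frac{1}{16328}\right) + 35195 \left(- \frac{1}{22752}\right) = \frac{11653}{4082} - \frac{35195}{22752} = \frac{60731533}{46436832}$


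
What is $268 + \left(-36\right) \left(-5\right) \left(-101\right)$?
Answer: $-17912$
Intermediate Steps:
$268 + \left(-36\right) \left(-5\right) \left(-101\right) = 268 + 180 \left(-101\right) = 268 - 18180 = -17912$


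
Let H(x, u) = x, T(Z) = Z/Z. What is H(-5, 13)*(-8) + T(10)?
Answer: 41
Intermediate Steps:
T(Z) = 1
H(-5, 13)*(-8) + T(10) = -5*(-8) + 1 = 40 + 1 = 41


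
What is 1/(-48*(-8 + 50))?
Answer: -1/2016 ≈ -0.00049603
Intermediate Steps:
1/(-48*(-8 + 50)) = 1/(-48*42) = 1/(-2016) = -1/2016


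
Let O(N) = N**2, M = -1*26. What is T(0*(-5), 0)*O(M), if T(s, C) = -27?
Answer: -18252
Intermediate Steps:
M = -26
T(0*(-5), 0)*O(M) = -27*(-26)**2 = -27*676 = -18252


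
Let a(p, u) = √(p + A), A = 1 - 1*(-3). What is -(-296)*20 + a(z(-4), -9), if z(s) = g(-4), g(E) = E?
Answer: 5920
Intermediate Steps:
A = 4 (A = 1 + 3 = 4)
z(s) = -4
a(p, u) = √(4 + p) (a(p, u) = √(p + 4) = √(4 + p))
-(-296)*20 + a(z(-4), -9) = -(-296)*20 + √(4 - 4) = -74*(-80) + √0 = 5920 + 0 = 5920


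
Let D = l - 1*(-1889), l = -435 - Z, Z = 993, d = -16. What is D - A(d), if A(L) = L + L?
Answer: 493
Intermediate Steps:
A(L) = 2*L
l = -1428 (l = -435 - 1*993 = -435 - 993 = -1428)
D = 461 (D = -1428 - 1*(-1889) = -1428 + 1889 = 461)
D - A(d) = 461 - 2*(-16) = 461 - 1*(-32) = 461 + 32 = 493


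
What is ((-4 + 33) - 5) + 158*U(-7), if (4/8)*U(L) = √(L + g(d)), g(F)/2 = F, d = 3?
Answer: 24 + 316*I ≈ 24.0 + 316.0*I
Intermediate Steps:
g(F) = 2*F
U(L) = 2*√(6 + L) (U(L) = 2*√(L + 2*3) = 2*√(L + 6) = 2*√(6 + L))
((-4 + 33) - 5) + 158*U(-7) = ((-4 + 33) - 5) + 158*(2*√(6 - 7)) = (29 - 5) + 158*(2*√(-1)) = 24 + 158*(2*I) = 24 + 316*I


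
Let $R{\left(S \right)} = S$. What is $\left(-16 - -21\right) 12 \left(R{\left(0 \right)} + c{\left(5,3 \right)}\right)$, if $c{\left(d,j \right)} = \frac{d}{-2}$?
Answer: $-150$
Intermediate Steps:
$c{\left(d,j \right)} = - \frac{d}{2}$ ($c{\left(d,j \right)} = d \left(- \frac{1}{2}\right) = - \frac{d}{2}$)
$\left(-16 - -21\right) 12 \left(R{\left(0 \right)} + c{\left(5,3 \right)}\right) = \left(-16 - -21\right) 12 \left(0 - \frac{5}{2}\right) = \left(-16 + 21\right) 12 \left(0 - \frac{5}{2}\right) = 5 \cdot 12 \left(- \frac{5}{2}\right) = 5 \left(-30\right) = -150$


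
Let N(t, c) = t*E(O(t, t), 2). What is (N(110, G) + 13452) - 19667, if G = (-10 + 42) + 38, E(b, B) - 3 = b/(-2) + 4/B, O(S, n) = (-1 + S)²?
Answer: -659120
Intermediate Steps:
E(b, B) = 3 + 4/B - b/2 (E(b, B) = 3 + (b/(-2) + 4/B) = 3 + (b*(-½) + 4/B) = 3 + (-b/2 + 4/B) = 3 + (4/B - b/2) = 3 + 4/B - b/2)
G = 70 (G = 32 + 38 = 70)
N(t, c) = t*(5 - (-1 + t)²/2) (N(t, c) = t*(3 + 4/2 - (-1 + t)²/2) = t*(3 + 4*(½) - (-1 + t)²/2) = t*(3 + 2 - (-1 + t)²/2) = t*(5 - (-1 + t)²/2))
(N(110, G) + 13452) - 19667 = ((½)*110*(10 - (-1 + 110)²) + 13452) - 19667 = ((½)*110*(10 - 1*109²) + 13452) - 19667 = ((½)*110*(10 - 1*11881) + 13452) - 19667 = ((½)*110*(10 - 11881) + 13452) - 19667 = ((½)*110*(-11871) + 13452) - 19667 = (-652905 + 13452) - 19667 = -639453 - 19667 = -659120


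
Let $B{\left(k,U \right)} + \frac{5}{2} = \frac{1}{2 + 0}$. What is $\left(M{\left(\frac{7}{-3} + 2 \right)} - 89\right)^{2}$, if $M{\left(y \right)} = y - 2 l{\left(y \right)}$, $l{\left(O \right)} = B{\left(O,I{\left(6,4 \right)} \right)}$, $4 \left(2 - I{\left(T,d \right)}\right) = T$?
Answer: $\frac{65536}{9} \approx 7281.8$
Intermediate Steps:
$I{\left(T,d \right)} = 2 - \frac{T}{4}$
$B{\left(k,U \right)} = -2$ ($B{\left(k,U \right)} = - \frac{5}{2} + \frac{1}{2 + 0} = - \frac{5}{2} + \frac{1}{2} = -2$)
$l{\left(O \right)} = -2$
$M{\left(y \right)} = 4 + y$ ($M{\left(y \right)} = y - -4 = y + 4 = 4 + y$)
$\left(M{\left(\frac{7}{-3} + 2 \right)} - 89\right)^{2} = \left(\left(4 + \left(\frac{7}{-3} + 2\right)\right) - 89\right)^{2} = \left(\left(4 + \left(7 \left(- \frac{1}{3}\right) + 2\right)\right) - 89\right)^{2} = \left(\left(4 + \left(- \frac{7}{3} + 2\right)\right) - 89\right)^{2} = \left(\left(4 - \frac{1}{3}\right) - 89\right)^{2} = \left(\frac{11}{3} - 89\right)^{2} = \left(- \frac{256}{3}\right)^{2} = \frac{65536}{9}$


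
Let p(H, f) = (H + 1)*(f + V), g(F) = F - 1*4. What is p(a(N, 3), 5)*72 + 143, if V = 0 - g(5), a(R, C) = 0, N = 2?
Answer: 431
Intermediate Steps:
g(F) = -4 + F (g(F) = F - 4 = -4 + F)
V = -1 (V = 0 - (-4 + 5) = 0 - 1*1 = 0 - 1 = -1)
p(H, f) = (1 + H)*(-1 + f) (p(H, f) = (H + 1)*(f - 1) = (1 + H)*(-1 + f))
p(a(N, 3), 5)*72 + 143 = (-1 + 5 - 1*0 + 0*5)*72 + 143 = (-1 + 5 + 0 + 0)*72 + 143 = 4*72 + 143 = 288 + 143 = 431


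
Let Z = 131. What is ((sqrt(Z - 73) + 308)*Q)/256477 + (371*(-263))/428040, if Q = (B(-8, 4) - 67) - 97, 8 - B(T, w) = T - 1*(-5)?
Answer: -45196187281/109782415080 - 153*sqrt(58)/256477 ≈ -0.41623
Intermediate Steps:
B(T, w) = 3 - T (B(T, w) = 8 - (T - 1*(-5)) = 8 - (T + 5) = 8 - (5 + T) = 8 + (-5 - T) = 3 - T)
Q = -153 (Q = ((3 - 1*(-8)) - 67) - 97 = ((3 + 8) - 67) - 97 = (11 - 67) - 97 = -56 - 97 = -153)
((sqrt(Z - 73) + 308)*Q)/256477 + (371*(-263))/428040 = ((sqrt(131 - 73) + 308)*(-153))/256477 + (371*(-263))/428040 = ((sqrt(58) + 308)*(-153))*(1/256477) - 97573*1/428040 = ((308 + sqrt(58))*(-153))*(1/256477) - 97573/428040 = (-47124 - 153*sqrt(58))*(1/256477) - 97573/428040 = (-47124/256477 - 153*sqrt(58)/256477) - 97573/428040 = -45196187281/109782415080 - 153*sqrt(58)/256477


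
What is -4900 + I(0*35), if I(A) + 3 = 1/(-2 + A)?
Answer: -9807/2 ≈ -4903.5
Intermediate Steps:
I(A) = -3 + 1/(-2 + A)
-4900 + I(0*35) = -4900 + (7 - 0*35)/(-2 + 0*35) = -4900 + (7 - 3*0)/(-2 + 0) = -4900 + (7 + 0)/(-2) = -4900 - ½*7 = -4900 - 7/2 = -9807/2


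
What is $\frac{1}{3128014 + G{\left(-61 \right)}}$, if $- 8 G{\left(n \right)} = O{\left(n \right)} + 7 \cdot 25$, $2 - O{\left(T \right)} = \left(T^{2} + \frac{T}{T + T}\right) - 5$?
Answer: $\frac{16}{50055303} \approx 3.1965 \cdot 10^{-7}$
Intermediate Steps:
$O{\left(T \right)} = \frac{13}{2} - T^{2}$ ($O{\left(T \right)} = 2 - \left(\left(T^{2} + \frac{T}{T + T}\right) - 5\right) = 2 - \left(\left(T^{2} + \frac{T}{2 T}\right) - 5\right) = 2 - \left(\left(T^{2} + \frac{1}{2 T} T\right) - 5\right) = 2 - \left(\left(T^{2} + \frac{1}{2}\right) - 5\right) = 2 - \left(\left(\frac{1}{2} + T^{2}\right) - 5\right) = 2 - \left(- \frac{9}{2} + T^{2}\right) = \frac{13}{2} - T^{2}$)
$G{\left(n \right)} = - \frac{363}{16} + \frac{n^{2}}{8}$ ($G{\left(n \right)} = - \frac{\left(\frac{13}{2} - n^{2}\right) + 7 \cdot 25}{8} = - \frac{\left(\frac{13}{2} - n^{2}\right) + 175}{8} = - \frac{\frac{363}{2} - n^{2}}{8} = - \frac{363}{16} + \frac{n^{2}}{8}$)
$\frac{1}{3128014 + G{\left(-61 \right)}} = \frac{1}{3128014 - \left(\frac{363}{16} - \frac{\left(-61\right)^{2}}{8}\right)} = \frac{1}{3128014 + \left(- \frac{363}{16} + \frac{1}{8} \cdot 3721\right)} = \frac{1}{3128014 + \left(- \frac{363}{16} + \frac{3721}{8}\right)} = \frac{1}{3128014 + \frac{7079}{16}} = \frac{1}{\frac{50055303}{16}} = \frac{16}{50055303}$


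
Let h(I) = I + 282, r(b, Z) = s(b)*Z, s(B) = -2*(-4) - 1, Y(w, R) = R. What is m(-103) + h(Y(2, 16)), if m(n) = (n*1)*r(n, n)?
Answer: 74561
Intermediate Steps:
s(B) = 7 (s(B) = 8 - 1 = 7)
r(b, Z) = 7*Z
h(I) = 282 + I
m(n) = 7*n² (m(n) = (n*1)*(7*n) = n*(7*n) = 7*n²)
m(-103) + h(Y(2, 16)) = 7*(-103)² + (282 + 16) = 7*10609 + 298 = 74263 + 298 = 74561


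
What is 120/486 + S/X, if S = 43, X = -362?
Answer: 3757/29322 ≈ 0.12813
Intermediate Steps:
120/486 + S/X = 120/486 + 43/(-362) = 120*(1/486) + 43*(-1/362) = 20/81 - 43/362 = 3757/29322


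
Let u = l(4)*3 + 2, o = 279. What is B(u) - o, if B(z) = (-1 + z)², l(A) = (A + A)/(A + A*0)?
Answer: -230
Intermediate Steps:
l(A) = 2 (l(A) = (2*A)/(A + 0) = (2*A)/A = 2)
u = 8 (u = 2*3 + 2 = 6 + 2 = 8)
B(u) - o = (-1 + 8)² - 1*279 = 7² - 279 = 49 - 279 = -230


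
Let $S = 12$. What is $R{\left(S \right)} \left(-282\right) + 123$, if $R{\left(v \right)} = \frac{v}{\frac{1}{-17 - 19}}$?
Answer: $121947$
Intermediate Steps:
$R{\left(v \right)} = - 36 v$ ($R{\left(v \right)} = \frac{v}{\frac{1}{-36}} = \frac{v}{- \frac{1}{36}} = v \left(-36\right) = - 36 v$)
$R{\left(S \right)} \left(-282\right) + 123 = \left(-36\right) 12 \left(-282\right) + 123 = \left(-432\right) \left(-282\right) + 123 = 121824 + 123 = 121947$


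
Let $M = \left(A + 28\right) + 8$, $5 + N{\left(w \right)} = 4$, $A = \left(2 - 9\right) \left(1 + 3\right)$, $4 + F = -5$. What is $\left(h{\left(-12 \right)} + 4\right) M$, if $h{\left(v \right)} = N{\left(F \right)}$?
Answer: $24$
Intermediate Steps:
$F = -9$ ($F = -4 - 5 = -9$)
$A = -28$ ($A = \left(-7\right) 4 = -28$)
$N{\left(w \right)} = -1$ ($N{\left(w \right)} = -5 + 4 = -1$)
$h{\left(v \right)} = -1$
$M = 8$ ($M = \left(-28 + 28\right) + 8 = 0 + 8 = 8$)
$\left(h{\left(-12 \right)} + 4\right) M = \left(-1 + 4\right) 8 = 3 \cdot 8 = 24$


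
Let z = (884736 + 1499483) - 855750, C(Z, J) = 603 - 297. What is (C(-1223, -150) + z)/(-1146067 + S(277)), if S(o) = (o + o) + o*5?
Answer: -1528775/1144128 ≈ -1.3362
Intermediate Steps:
S(o) = 7*o (S(o) = 2*o + 5*o = 7*o)
C(Z, J) = 306
z = 1528469 (z = 2384219 - 855750 = 1528469)
(C(-1223, -150) + z)/(-1146067 + S(277)) = (306 + 1528469)/(-1146067 + 7*277) = 1528775/(-1146067 + 1939) = 1528775/(-1144128) = 1528775*(-1/1144128) = -1528775/1144128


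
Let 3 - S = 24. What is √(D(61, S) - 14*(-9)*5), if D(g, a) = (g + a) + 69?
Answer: √739 ≈ 27.185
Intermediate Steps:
S = -21 (S = 3 - 1*24 = 3 - 24 = -21)
D(g, a) = 69 + a + g (D(g, a) = (a + g) + 69 = 69 + a + g)
√(D(61, S) - 14*(-9)*5) = √((69 - 21 + 61) - 14*(-9)*5) = √(109 + 126*5) = √(109 + 630) = √739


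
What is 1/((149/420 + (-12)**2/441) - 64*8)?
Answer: -2940/1503277 ≈ -0.0019557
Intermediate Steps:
1/((149/420 + (-12)**2/441) - 64*8) = 1/((149*(1/420) + 144*(1/441)) - 512) = 1/((149/420 + 16/49) - 512) = 1/(2003/2940 - 512) = 1/(-1503277/2940) = -2940/1503277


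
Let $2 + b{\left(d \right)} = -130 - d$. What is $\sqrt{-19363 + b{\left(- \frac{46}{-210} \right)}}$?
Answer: $\frac{i \sqrt{214934790}}{105} \approx 139.63 i$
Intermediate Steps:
$b{\left(d \right)} = -132 - d$ ($b{\left(d \right)} = -2 - \left(130 + d\right) = -132 - d$)
$\sqrt{-19363 + b{\left(- \frac{46}{-210} \right)}} = \sqrt{-19363 - \left(132 - \frac{46}{-210}\right)} = \sqrt{-19363 - \left(132 - - \frac{23}{105}\right)} = \sqrt{-19363 - \frac{13883}{105}} = \sqrt{- \frac{2046998}{105}} = \frac{i \sqrt{214934790}}{105}$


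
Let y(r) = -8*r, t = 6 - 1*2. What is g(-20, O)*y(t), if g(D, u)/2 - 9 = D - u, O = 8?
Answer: 1216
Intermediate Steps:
t = 4 (t = 6 - 2 = 4)
g(D, u) = 18 - 2*u + 2*D (g(D, u) = 18 + 2*(D - u) = 18 + (-2*u + 2*D) = 18 - 2*u + 2*D)
g(-20, O)*y(t) = (18 - 2*8 + 2*(-20))*(-8*4) = (18 - 16 - 40)*(-32) = -38*(-32) = 1216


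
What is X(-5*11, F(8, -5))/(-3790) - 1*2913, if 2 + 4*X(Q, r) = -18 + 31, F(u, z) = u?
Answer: -44161091/15160 ≈ -2913.0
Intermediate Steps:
X(Q, r) = 11/4 (X(Q, r) = -½ + (-18 + 31)/4 = -½ + (¼)*13 = -½ + 13/4 = 11/4)
X(-5*11, F(8, -5))/(-3790) - 1*2913 = (11/4)/(-3790) - 1*2913 = (11/4)*(-1/3790) - 2913 = -11/15160 - 2913 = -44161091/15160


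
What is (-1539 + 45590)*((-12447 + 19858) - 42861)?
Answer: -1561607950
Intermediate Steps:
(-1539 + 45590)*((-12447 + 19858) - 42861) = 44051*(7411 - 42861) = 44051*(-35450) = -1561607950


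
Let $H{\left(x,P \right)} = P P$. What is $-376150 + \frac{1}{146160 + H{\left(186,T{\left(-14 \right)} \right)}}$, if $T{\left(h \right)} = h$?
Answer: $- \frac{55051809399}{146356} \approx -3.7615 \cdot 10^{5}$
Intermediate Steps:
$H{\left(x,P \right)} = P^{2}$
$-376150 + \frac{1}{146160 + H{\left(186,T{\left(-14 \right)} \right)}} = -376150 + \frac{1}{146160 + \left(-14\right)^{2}} = -376150 + \frac{1}{146160 + 196} = -376150 + \frac{1}{146356} = - \frac{55051809399}{146356}$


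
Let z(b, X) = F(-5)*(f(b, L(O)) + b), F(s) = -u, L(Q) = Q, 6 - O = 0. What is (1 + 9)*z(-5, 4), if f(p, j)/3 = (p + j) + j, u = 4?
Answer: -640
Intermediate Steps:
O = 6 (O = 6 - 1*0 = 6 + 0 = 6)
F(s) = -4 (F(s) = -1*4 = -4)
f(p, j) = 3*p + 6*j (f(p, j) = 3*((p + j) + j) = 3*((j + p) + j) = 3*(p + 2*j) = 3*p + 6*j)
z(b, X) = -144 - 16*b (z(b, X) = -4*((3*b + 6*6) + b) = -4*((3*b + 36) + b) = -4*((36 + 3*b) + b) = -4*(36 + 4*b) = -144 - 16*b)
(1 + 9)*z(-5, 4) = (1 + 9)*(-144 - 16*(-5)) = 10*(-144 + 80) = 10*(-64) = -640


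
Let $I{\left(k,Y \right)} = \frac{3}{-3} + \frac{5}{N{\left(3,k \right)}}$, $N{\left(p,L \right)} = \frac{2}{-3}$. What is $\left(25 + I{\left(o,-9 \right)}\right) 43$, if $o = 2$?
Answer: $\frac{1419}{2} \approx 709.5$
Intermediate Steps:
$N{\left(p,L \right)} = - \frac{2}{3}$ ($N{\left(p,L \right)} = 2 \left(- \frac{1}{3}\right) = - \frac{2}{3}$)
$I{\left(k,Y \right)} = - \frac{17}{2}$ ($I{\left(k,Y \right)} = \frac{3}{-3} + \frac{5}{- \frac{2}{3}} = 3 \left(- \frac{1}{3}\right) + 5 \left(- \frac{3}{2}\right) = -1 - \frac{15}{2} = - \frac{17}{2}$)
$\left(25 + I{\left(o,-9 \right)}\right) 43 = \left(25 - \frac{17}{2}\right) 43 = \frac{33}{2} \cdot 43 = \frac{1419}{2}$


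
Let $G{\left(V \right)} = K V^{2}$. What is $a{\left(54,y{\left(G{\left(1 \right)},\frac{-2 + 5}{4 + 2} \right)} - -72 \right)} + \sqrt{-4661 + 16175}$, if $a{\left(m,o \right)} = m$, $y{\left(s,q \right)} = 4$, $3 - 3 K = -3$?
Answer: $54 + \sqrt{11514} \approx 161.3$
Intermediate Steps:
$K = 2$ ($K = 1 - -1 = 1 + 1 = 2$)
$G{\left(V \right)} = 2 V^{2}$
$a{\left(54,y{\left(G{\left(1 \right)},\frac{-2 + 5}{4 + 2} \right)} - -72 \right)} + \sqrt{-4661 + 16175} = 54 + \sqrt{-4661 + 16175} = 54 + \sqrt{11514}$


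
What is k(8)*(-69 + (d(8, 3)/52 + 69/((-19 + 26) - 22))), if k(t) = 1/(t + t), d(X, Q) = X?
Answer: -2387/520 ≈ -4.5904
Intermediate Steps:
k(t) = 1/(2*t)
k(8)*(-69 + (d(8, 3)/52 + 69/((-19 + 26) - 22))) = ((1/2)/8)*(-69 + (8/52 + 69/((-19 + 26) - 22))) = ((1/2)*(1/8))*(-69 + (8*(1/52) + 69/(7 - 22))) = (-69 + (2/13 + 69/(-15)))/16 = (-69 + (2/13 + 69*(-1/15)))/16 = (-69 + (2/13 - 23/5))/16 = (-69 - 289/65)/16 = (1/16)*(-4774/65) = -2387/520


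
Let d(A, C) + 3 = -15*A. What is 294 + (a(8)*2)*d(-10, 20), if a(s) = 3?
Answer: 1176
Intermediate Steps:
d(A, C) = -3 - 15*A
294 + (a(8)*2)*d(-10, 20) = 294 + (3*2)*(-3 - 15*(-10)) = 294 + 6*(-3 + 150) = 294 + 6*147 = 294 + 882 = 1176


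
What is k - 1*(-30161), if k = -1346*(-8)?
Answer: 40929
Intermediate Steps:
k = 10768
k - 1*(-30161) = 10768 - 1*(-30161) = 10768 + 30161 = 40929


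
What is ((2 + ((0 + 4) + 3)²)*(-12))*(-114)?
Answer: 69768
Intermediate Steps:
((2 + ((0 + 4) + 3)²)*(-12))*(-114) = ((2 + (4 + 3)²)*(-12))*(-114) = ((2 + 7²)*(-12))*(-114) = ((2 + 49)*(-12))*(-114) = (51*(-12))*(-114) = -612*(-114) = 69768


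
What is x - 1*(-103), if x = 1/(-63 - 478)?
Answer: 55722/541 ≈ 103.00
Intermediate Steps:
x = -1/541 (x = 1/(-541) = -1/541 ≈ -0.0018484)
x - 1*(-103) = -1/541 - 1*(-103) = -1/541 + 103 = 55722/541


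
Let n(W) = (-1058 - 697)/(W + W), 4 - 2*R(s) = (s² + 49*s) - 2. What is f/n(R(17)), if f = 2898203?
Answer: 359377172/195 ≈ 1.8430e+6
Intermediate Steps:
R(s) = 3 - 49*s/2 - s²/2 (R(s) = 2 - ((s² + 49*s) - 2)/2 = 2 - (-2 + s² + 49*s)/2 = 2 + (1 - 49*s/2 - s²/2) = 3 - 49*s/2 - s²/2)
n(W) = -1755/(2*W) (n(W) = -1755*1/(2*W) = -1755/(2*W))
f/n(R(17)) = 2898203/((-1755/(2*(3 - 49/2*17 - ½*17²)))) = 2898203/((-1755/(2*(3 - 833/2 - ½*289)))) = 2898203/((-1755/(2*(3 - 833/2 - 289/2)))) = 2898203/((-1755/2/(-558))) = 2898203/((-1755/2*(-1/558))) = 2898203/(195/124) = 2898203*(124/195) = 359377172/195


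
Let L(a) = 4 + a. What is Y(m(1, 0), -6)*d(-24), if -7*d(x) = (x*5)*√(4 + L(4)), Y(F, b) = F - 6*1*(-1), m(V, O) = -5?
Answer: 240*√3/7 ≈ 59.385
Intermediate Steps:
Y(F, b) = 6 + F (Y(F, b) = F - 6*(-1) = F - 1*(-6) = F + 6 = 6 + F)
d(x) = -10*x*√3/7 (d(x) = -x*5*√(4 + (4 + 4))/7 = -5*x*√(4 + 8)/7 = -5*x*√12/7 = -5*x*2*√3/7 = -10*x*√3/7)
Y(m(1, 0), -6)*d(-24) = (6 - 5)*(-10/7*(-24)*√3) = 1*(240*√3/7) = 240*√3/7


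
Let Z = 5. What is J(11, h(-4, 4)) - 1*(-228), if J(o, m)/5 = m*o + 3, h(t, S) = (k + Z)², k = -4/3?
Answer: 8842/9 ≈ 982.44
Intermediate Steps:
k = -4/3 (k = -4*⅓ = -4/3 ≈ -1.3333)
h(t, S) = 121/9 (h(t, S) = (-4/3 + 5)² = (11/3)² = 121/9)
J(o, m) = 15 + 5*m*o (J(o, m) = 5*(m*o + 3) = 5*(3 + m*o) = 15 + 5*m*o)
J(11, h(-4, 4)) - 1*(-228) = (15 + 5*(121/9)*11) - 1*(-228) = (15 + 6655/9) + 228 = 6790/9 + 228 = 8842/9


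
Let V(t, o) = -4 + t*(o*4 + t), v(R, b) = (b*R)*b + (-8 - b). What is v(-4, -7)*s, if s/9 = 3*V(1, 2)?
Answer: -26595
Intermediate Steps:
v(R, b) = -8 - b + R*b² (v(R, b) = (R*b)*b + (-8 - b) = R*b² + (-8 - b) = -8 - b + R*b²)
V(t, o) = -4 + t*(t + 4*o) (V(t, o) = -4 + t*(4*o + t) = -4 + t*(t + 4*o))
s = 135 (s = 9*(3*(-4 + 1² + 4*2*1)) = 9*(3*(-4 + 1 + 8)) = 9*(3*5) = 9*15 = 135)
v(-4, -7)*s = (-8 - 1*(-7) - 4*(-7)²)*135 = (-8 + 7 - 4*49)*135 = (-8 + 7 - 196)*135 = -197*135 = -26595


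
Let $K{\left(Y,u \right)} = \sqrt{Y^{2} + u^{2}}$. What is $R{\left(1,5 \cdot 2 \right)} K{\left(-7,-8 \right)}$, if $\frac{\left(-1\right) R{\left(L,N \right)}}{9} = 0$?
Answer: $0$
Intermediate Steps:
$R{\left(L,N \right)} = 0$ ($R{\left(L,N \right)} = \left(-9\right) 0 = 0$)
$R{\left(1,5 \cdot 2 \right)} K{\left(-7,-8 \right)} = 0 \sqrt{\left(-7\right)^{2} + \left(-8\right)^{2}} = 0 \sqrt{49 + 64} = 0 \sqrt{113} = 0$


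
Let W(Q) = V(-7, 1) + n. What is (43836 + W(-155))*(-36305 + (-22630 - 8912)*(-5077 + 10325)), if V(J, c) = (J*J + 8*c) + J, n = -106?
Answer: -7248598605380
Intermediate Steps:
V(J, c) = J + J**2 + 8*c (V(J, c) = (J**2 + 8*c) + J = J + J**2 + 8*c)
W(Q) = -56 (W(Q) = (-7 + (-7)**2 + 8*1) - 106 = (-7 + 49 + 8) - 106 = 50 - 106 = -56)
(43836 + W(-155))*(-36305 + (-22630 - 8912)*(-5077 + 10325)) = (43836 - 56)*(-36305 + (-22630 - 8912)*(-5077 + 10325)) = 43780*(-36305 - 31542*5248) = 43780*(-36305 - 165532416) = 43780*(-165568721) = -7248598605380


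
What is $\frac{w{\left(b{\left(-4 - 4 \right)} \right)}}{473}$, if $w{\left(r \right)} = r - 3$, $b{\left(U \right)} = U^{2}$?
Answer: $\frac{61}{473} \approx 0.12896$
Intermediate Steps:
$w{\left(r \right)} = -3 + r$ ($w{\left(r \right)} = r - 3 = -3 + r$)
$\frac{w{\left(b{\left(-4 - 4 \right)} \right)}}{473} = \frac{-3 + \left(-4 - 4\right)^{2}}{473} = \left(-3 + \left(-8\right)^{2}\right) \frac{1}{473} = \left(-3 + 64\right) \frac{1}{473} = 61 \cdot \frac{1}{473} = \frac{61}{473}$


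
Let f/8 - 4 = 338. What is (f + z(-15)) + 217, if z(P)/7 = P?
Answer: 2848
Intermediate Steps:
f = 2736 (f = 32 + 8*338 = 32 + 2704 = 2736)
z(P) = 7*P
(f + z(-15)) + 217 = (2736 + 7*(-15)) + 217 = (2736 - 105) + 217 = 2631 + 217 = 2848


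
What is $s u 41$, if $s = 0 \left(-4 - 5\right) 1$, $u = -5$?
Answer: $0$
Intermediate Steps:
$s = 0$ ($s = 0 \left(-4 - 5\right) 1 = 0 \left(-9\right) 1 = 0 \cdot 1 = 0$)
$s u 41 = 0 \left(-5\right) 41 = 0 \cdot 41 = 0$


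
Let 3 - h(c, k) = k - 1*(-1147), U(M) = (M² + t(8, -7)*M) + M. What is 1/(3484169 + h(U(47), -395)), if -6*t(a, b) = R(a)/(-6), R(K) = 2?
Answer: 1/3483420 ≈ 2.8707e-7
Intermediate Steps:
t(a, b) = 1/18 (t(a, b) = -1/(3*(-6)) = -(-1)/(3*6) = -⅙*(-⅓) = 1/18)
U(M) = M² + 19*M/18 (U(M) = (M² + M/18) + M = M² + 19*M/18)
h(c, k) = -1144 - k (h(c, k) = 3 - (k - 1*(-1147)) = 3 - (k + 1147) = 3 - (1147 + k) = 3 + (-1147 - k) = -1144 - k)
1/(3484169 + h(U(47), -395)) = 1/(3484169 + (-1144 - 1*(-395))) = 1/(3484169 + (-1144 + 395)) = 1/(3484169 - 749) = 1/3483420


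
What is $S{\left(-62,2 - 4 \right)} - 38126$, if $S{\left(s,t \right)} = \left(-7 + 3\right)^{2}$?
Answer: $-38110$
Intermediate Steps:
$S{\left(s,t \right)} = 16$ ($S{\left(s,t \right)} = \left(-4\right)^{2} = 16$)
$S{\left(-62,2 - 4 \right)} - 38126 = 16 - 38126 = -38110$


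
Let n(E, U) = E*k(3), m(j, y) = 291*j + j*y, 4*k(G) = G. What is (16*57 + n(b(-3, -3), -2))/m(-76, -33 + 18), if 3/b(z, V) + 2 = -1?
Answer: -1215/27968 ≈ -0.043442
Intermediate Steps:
k(G) = G/4
b(z, V) = -1 (b(z, V) = 3/(-2 - 1) = 3/(-3) = 3*(-⅓) = -1)
n(E, U) = 3*E/4 (n(E, U) = E*((¼)*3) = E*(¾) = 3*E/4)
(16*57 + n(b(-3, -3), -2))/m(-76, -33 + 18) = (16*57 + (¾)*(-1))/((-76*(291 + (-33 + 18)))) = (912 - ¾)/((-76*(291 - 15))) = 3645/(4*((-76*276))) = (3645/4)/(-20976) = (3645/4)*(-1/20976) = -1215/27968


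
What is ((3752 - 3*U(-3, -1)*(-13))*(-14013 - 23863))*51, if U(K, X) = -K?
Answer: -7473654444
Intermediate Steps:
((3752 - 3*U(-3, -1)*(-13))*(-14013 - 23863))*51 = ((3752 - (-3)*(-3)*(-13))*(-14013 - 23863))*51 = ((3752 - 3*3*(-13))*(-37876))*51 = ((3752 - 9*(-13))*(-37876))*51 = ((3752 + 117)*(-37876))*51 = (3869*(-37876))*51 = -146542244*51 = -7473654444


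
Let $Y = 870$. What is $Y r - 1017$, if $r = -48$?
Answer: $-42777$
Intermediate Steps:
$Y r - 1017 = 870 \left(-48\right) - 1017 = -41760 - 1017 = -42777$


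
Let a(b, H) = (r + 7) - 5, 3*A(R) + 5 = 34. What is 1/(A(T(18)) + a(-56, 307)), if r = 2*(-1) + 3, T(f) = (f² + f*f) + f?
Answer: 3/38 ≈ 0.078947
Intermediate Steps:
T(f) = f + 2*f² (T(f) = (f² + f²) + f = 2*f² + f = f + 2*f²)
A(R) = 29/3 (A(R) = -5/3 + (⅓)*34 = -5/3 + 34/3 = 29/3)
r = 1 (r = -2 + 3 = 1)
a(b, H) = 3 (a(b, H) = (1 + 7) - 5 = 8 - 5 = 3)
1/(A(T(18)) + a(-56, 307)) = 1/(29/3 + 3) = 1/(38/3) = 3/38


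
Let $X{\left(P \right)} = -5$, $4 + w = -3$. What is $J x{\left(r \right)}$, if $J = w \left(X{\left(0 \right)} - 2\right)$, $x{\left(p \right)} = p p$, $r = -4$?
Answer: $784$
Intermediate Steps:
$w = -7$ ($w = -4 - 3 = -7$)
$x{\left(p \right)} = p^{2}$
$J = 49$ ($J = - 7 \left(-5 - 2\right) = \left(-7\right) \left(-7\right) = 49$)
$J x{\left(r \right)} = 49 \left(-4\right)^{2} = 49 \cdot 16 = 784$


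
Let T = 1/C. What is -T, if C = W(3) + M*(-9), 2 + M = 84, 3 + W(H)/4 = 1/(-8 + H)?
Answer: 5/3754 ≈ 0.0013319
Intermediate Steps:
W(H) = -12 + 4/(-8 + H)
M = 82 (M = -2 + 84 = 82)
C = -3754/5 (C = 4*(25 - 3*3)/(-8 + 3) + 82*(-9) = 4*(25 - 9)/(-5) - 738 = 4*(-⅕)*16 - 738 = -64/5 - 738 = -3754/5 ≈ -750.80)
T = -5/3754 (T = 1/(-3754/5) = -5/3754 ≈ -0.0013319)
-T = -1*(-5/3754) = 5/3754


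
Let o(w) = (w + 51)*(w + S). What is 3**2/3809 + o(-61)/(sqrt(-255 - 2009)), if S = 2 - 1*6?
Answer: 9/3809 - 325*I*sqrt(566)/566 ≈ 0.0023628 - 13.661*I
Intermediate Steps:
S = -4 (S = 2 - 6 = -4)
o(w) = (-4 + w)*(51 + w) (o(w) = (w + 51)*(w - 4) = (51 + w)*(-4 + w) = (-4 + w)*(51 + w))
3**2/3809 + o(-61)/(sqrt(-255 - 2009)) = 3**2/3809 + (-204 + (-61)**2 + 47*(-61))/(sqrt(-255 - 2009)) = 9*(1/3809) + (-204 + 3721 - 2867)/(sqrt(-2264)) = 9/3809 + 650/((2*I*sqrt(566))) = 9/3809 + 650*(-I*sqrt(566)/1132) = 9/3809 - 325*I*sqrt(566)/566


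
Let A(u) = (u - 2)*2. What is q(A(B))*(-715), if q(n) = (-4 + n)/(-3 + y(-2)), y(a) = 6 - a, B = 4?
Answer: 0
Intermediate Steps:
A(u) = -4 + 2*u (A(u) = (-2 + u)*2 = -4 + 2*u)
q(n) = -⅘ + n/5 (q(n) = (-4 + n)/(-3 + (6 - 1*(-2))) = (-4 + n)/(-3 + (6 + 2)) = (-4 + n)/(-3 + 8) = (-4 + n)/5 = (-4 + n)*(⅕) = -⅘ + n/5)
q(A(B))*(-715) = (-⅘ + (-4 + 2*4)/5)*(-715) = (-⅘ + (-4 + 8)/5)*(-715) = (-⅘ + (⅕)*4)*(-715) = (-⅘ + ⅘)*(-715) = 0*(-715) = 0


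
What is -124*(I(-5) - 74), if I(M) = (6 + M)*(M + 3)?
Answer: 9424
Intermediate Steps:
I(M) = (3 + M)*(6 + M) (I(M) = (6 + M)*(3 + M) = (3 + M)*(6 + M))
-124*(I(-5) - 74) = -124*((18 + (-5)**2 + 9*(-5)) - 74) = -124*((18 + 25 - 45) - 74) = -124*(-2 - 74) = -124*(-76) = 9424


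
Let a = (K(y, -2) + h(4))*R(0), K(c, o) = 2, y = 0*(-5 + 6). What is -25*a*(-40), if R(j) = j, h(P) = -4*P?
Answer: 0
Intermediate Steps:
y = 0 (y = 0*1 = 0)
a = 0 (a = (2 - 4*4)*0 = (2 - 16)*0 = -14*0 = 0)
-25*a*(-40) = -25*0*(-40) = 0*(-40) = 0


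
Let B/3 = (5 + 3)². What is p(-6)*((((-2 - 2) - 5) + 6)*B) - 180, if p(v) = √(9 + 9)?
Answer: -180 - 1728*√2 ≈ -2623.8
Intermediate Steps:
B = 192 (B = 3*(5 + 3)² = 3*8² = 3*64 = 192)
p(v) = 3*√2 (p(v) = √18 = 3*√2)
p(-6)*((((-2 - 2) - 5) + 6)*B) - 180 = (3*√2)*((((-2 - 2) - 5) + 6)*192) - 180 = (3*√2)*(((-4 - 5) + 6)*192) - 180 = (3*√2)*((-9 + 6)*192) - 180 = (3*√2)*(-3*192) - 180 = (3*√2)*(-576) - 180 = -1728*√2 - 180 = -180 - 1728*√2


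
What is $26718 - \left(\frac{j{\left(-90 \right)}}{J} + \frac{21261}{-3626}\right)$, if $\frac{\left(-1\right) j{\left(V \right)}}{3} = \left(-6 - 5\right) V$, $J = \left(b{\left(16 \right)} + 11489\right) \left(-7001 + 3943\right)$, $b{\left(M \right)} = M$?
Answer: $\frac{10330877388243}{386578738} \approx 26724.0$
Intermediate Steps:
$J = -35182290$ ($J = \left(16 + 11489\right) \left(-7001 + 3943\right) = 11505 \left(-3058\right) = -35182290$)
$j{\left(V \right)} = 33 V$ ($j{\left(V \right)} = - 3 \left(-6 - 5\right) V = - 3 \left(- 11 V\right) = 33 V$)
$26718 - \left(\frac{j{\left(-90 \right)}}{J} + \frac{21261}{-3626}\right) = 26718 - \left(\frac{33 \left(-90\right)}{-35182290} + \frac{21261}{-3626}\right) = 26718 - \left(\left(-2970\right) \left(- \frac{1}{35182290}\right) + 21261 \left(- \frac{1}{3626}\right)\right) = 26718 - \left(\frac{9}{106613} - \frac{21261}{3626}\right) = 26718 - - \frac{2266666359}{386578738} = 26718 + \frac{2266666359}{386578738} = \frac{10330877388243}{386578738}$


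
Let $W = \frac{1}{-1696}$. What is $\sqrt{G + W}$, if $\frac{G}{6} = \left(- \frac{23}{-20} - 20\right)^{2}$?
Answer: $\frac{\sqrt{9581766014}}{2120} \approx 46.173$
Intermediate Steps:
$W = - \frac{1}{1696} \approx -0.00058962$
$G = \frac{426387}{200}$ ($G = 6 \left(- \frac{23}{-20} - 20\right)^{2} = 6 \left(\left(-23\right) \left(- \frac{1}{20}\right) - 20\right)^{2} = 6 \left(\frac{23}{20} - 20\right)^{2} = 6 \left(- \frac{377}{20}\right)^{2} = 6 \cdot \frac{142129}{400} = \frac{426387}{200} \approx 2131.9$)
$\sqrt{G + W} = \sqrt{\frac{426387}{200} - \frac{1}{1696}} = \sqrt{\frac{90394019}{42400}} = \frac{\sqrt{9581766014}}{2120}$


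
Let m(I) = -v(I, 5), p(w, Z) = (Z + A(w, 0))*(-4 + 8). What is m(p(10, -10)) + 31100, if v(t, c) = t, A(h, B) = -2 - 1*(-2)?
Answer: 31140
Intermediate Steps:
A(h, B) = 0 (A(h, B) = -2 + 2 = 0)
p(w, Z) = 4*Z (p(w, Z) = (Z + 0)*(-4 + 8) = Z*4 = 4*Z)
m(I) = -I
m(p(10, -10)) + 31100 = -4*(-10) + 31100 = -1*(-40) + 31100 = 40 + 31100 = 31140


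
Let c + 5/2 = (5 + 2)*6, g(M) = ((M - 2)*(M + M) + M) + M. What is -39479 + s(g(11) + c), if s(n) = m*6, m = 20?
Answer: -39359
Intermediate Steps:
g(M) = 2*M + 2*M*(-2 + M) (g(M) = ((-2 + M)*(2*M) + M) + M = (2*M*(-2 + M) + M) + M = (M + 2*M*(-2 + M)) + M = 2*M + 2*M*(-2 + M))
c = 79/2 (c = -5/2 + (5 + 2)*6 = -5/2 + 7*6 = -5/2 + 42 = 79/2 ≈ 39.500)
s(n) = 120 (s(n) = 20*6 = 120)
-39479 + s(g(11) + c) = -39479 + 120 = -39359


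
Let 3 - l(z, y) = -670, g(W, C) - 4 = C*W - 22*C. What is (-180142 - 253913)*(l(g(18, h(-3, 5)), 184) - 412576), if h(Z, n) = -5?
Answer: 178788556665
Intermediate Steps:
g(W, C) = 4 - 22*C + C*W (g(W, C) = 4 + (C*W - 22*C) = 4 + (-22*C + C*W) = 4 - 22*C + C*W)
l(z, y) = 673 (l(z, y) = 3 - 1*(-670) = 3 + 670 = 673)
(-180142 - 253913)*(l(g(18, h(-3, 5)), 184) - 412576) = (-180142 - 253913)*(673 - 412576) = -434055*(-411903) = 178788556665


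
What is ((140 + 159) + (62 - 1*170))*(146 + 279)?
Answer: 81175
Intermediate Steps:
((140 + 159) + (62 - 1*170))*(146 + 279) = (299 + (62 - 170))*425 = (299 - 108)*425 = 191*425 = 81175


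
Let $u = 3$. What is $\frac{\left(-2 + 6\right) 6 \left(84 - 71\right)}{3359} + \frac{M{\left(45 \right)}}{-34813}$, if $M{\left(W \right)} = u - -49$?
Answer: $\frac{10686988}{116936867} \approx 0.091391$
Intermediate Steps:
$M{\left(W \right)} = 52$ ($M{\left(W \right)} = 3 - -49 = 3 + 49 = 52$)
$\frac{\left(-2 + 6\right) 6 \left(84 - 71\right)}{3359} + \frac{M{\left(45 \right)}}{-34813} = \frac{\left(-2 + 6\right) 6 \left(84 - 71\right)}{3359} + \frac{52}{-34813} = 4 \cdot 6 \cdot 13 \cdot \frac{1}{3359} + 52 \left(- \frac{1}{34813}\right) = 24 \cdot 13 \cdot \frac{1}{3359} - \frac{52}{34813} = 312 \cdot \frac{1}{3359} - \frac{52}{34813} = \frac{312}{3359} - \frac{52}{34813} = \frac{10686988}{116936867}$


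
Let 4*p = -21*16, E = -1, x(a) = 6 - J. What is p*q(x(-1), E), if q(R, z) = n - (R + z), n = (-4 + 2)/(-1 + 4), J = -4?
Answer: 812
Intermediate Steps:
n = -⅔ (n = -2/3 = -2*⅓ = -⅔ ≈ -0.66667)
x(a) = 10 (x(a) = 6 - 1*(-4) = 6 + 4 = 10)
q(R, z) = -⅔ - R - z (q(R, z) = -⅔ - (R + z) = -⅔ + (-R - z) = -⅔ - R - z)
p = -84 (p = (-21*16)/4 = (¼)*(-336) = -84)
p*q(x(-1), E) = -84*(-⅔ - 1*10 - 1*(-1)) = -84*(-⅔ - 10 + 1) = -84*(-29/3) = 812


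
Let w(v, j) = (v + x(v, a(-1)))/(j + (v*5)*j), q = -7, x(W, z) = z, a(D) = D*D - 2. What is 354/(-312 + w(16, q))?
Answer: -66906/58973 ≈ -1.1345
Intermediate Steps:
a(D) = -2 + D**2 (a(D) = D**2 - 2 = -2 + D**2)
w(v, j) = (-1 + v)/(j + 5*j*v) (w(v, j) = (v + (-2 + (-1)**2))/(j + (v*5)*j) = (v + (-2 + 1))/(j + (5*v)*j) = (v - 1)/(j + 5*j*v) = (-1 + v)/(j + 5*j*v))
354/(-312 + w(16, q)) = 354/(-312 + (-1 + 16)/((-7)*(1 + 5*16))) = 354/(-312 - 1/7*15/(1 + 80)) = 354/(-312 - 1/7*15/81) = 354/(-312 - 1/7*1/81*15) = 354/(-312 - 5/189) = 354/(-58973/189) = 354*(-189/58973) = -66906/58973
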